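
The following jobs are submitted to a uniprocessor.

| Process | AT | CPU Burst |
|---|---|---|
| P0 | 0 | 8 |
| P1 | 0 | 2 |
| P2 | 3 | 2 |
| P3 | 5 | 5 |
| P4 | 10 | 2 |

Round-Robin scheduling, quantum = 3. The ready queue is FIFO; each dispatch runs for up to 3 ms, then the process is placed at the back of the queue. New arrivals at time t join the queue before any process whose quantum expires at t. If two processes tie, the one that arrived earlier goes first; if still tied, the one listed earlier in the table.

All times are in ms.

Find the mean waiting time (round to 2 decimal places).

5.20

Gantt: | P0 0-3 | P1 3-5 | P2 5-7 | P0 7-10 | P3 10-13 | P4 13-15 | P0 15-17 | P3 17-19 |
Completion: P0=17  P1=5  P2=7  P3=19  P4=15
Turnaround (C−A): P0=17  P1=5  P2=4  P3=14  P4=5
Waiting times: P0=9, P1=3, P2=2, P3=9, P4=3
Average waiting = (9+3+2+9+3) / 5 = 26/5 = 5.20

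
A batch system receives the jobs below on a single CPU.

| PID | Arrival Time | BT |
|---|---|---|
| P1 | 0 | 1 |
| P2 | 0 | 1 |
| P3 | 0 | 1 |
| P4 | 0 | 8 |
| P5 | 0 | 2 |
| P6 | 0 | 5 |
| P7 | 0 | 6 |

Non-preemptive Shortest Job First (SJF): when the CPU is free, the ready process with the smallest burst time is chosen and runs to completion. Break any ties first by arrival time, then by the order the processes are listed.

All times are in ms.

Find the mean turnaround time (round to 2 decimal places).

8.71

Schedule: | P1 0-1 | P2 1-2 | P3 2-3 | P5 3-5 | P6 5-10 | P7 10-16 | P4 16-24 |
Completion: P1=1  P2=2  P3=3  P4=24  P5=5  P6=10  P7=16
Turnaround (C−A): P1=1  P2=2  P3=3  P4=24  P5=5  P6=10  P7=16
Turnaround times: P1=1, P2=2, P3=3, P4=24, P5=5, P6=10, P7=16
Average turnaround = (1+2+3+24+5+10+16) / 7 = 61/7 = 8.71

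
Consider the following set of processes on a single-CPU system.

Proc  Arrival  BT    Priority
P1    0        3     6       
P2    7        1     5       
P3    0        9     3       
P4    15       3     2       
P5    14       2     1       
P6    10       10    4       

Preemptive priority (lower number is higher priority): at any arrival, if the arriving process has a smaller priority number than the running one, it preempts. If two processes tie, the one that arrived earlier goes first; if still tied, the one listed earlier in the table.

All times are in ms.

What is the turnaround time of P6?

Gantt: | P3 0-9 | P2 9-10 | P6 10-14 | P5 14-16 | P4 16-19 | P6 19-25 | P1 25-28 |
Completion: P1=28  P2=10  P3=9  P4=19  P5=16  P6=25
Turnaround(P6) = completion − arrival = 25 − 10 = 15

15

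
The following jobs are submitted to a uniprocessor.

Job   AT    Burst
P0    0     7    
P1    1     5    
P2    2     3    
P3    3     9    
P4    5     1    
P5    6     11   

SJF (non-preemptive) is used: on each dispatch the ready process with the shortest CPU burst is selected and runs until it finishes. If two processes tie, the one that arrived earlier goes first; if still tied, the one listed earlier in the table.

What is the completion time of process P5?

Timeline: | P0 0-7 | P4 7-8 | P2 8-11 | P1 11-16 | P3 16-25 | P5 25-36 |
Completion: P0=7  P1=16  P2=11  P3=25  P4=8  P5=36

36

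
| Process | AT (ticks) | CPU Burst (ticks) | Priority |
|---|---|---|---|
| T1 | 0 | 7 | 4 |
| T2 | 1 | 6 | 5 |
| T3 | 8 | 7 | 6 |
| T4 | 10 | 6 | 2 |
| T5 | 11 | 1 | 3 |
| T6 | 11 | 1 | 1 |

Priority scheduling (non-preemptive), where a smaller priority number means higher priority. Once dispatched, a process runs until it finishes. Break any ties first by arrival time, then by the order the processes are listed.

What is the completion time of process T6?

Gantt: | T1 0-7 | T2 7-13 | T6 13-14 | T4 14-20 | T5 20-21 | T3 21-28 |
Completion: T1=7  T2=13  T3=28  T4=20  T5=21  T6=14

14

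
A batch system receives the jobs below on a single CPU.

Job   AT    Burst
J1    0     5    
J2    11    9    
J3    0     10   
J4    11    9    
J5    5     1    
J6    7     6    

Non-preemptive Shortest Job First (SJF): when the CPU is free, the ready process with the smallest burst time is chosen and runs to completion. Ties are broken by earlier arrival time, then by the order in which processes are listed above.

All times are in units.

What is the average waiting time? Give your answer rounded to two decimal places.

Schedule: | J1 0-5 | J5 5-6 | J3 6-16 | J6 16-22 | J2 22-31 | J4 31-40 |
Completion: J1=5  J2=31  J3=16  J4=40  J5=6  J6=22
Waiting times: J1=0, J2=11, J3=6, J4=20, J5=0, J6=9
Average waiting = (0+11+6+20+0+9) / 6 = 46/6 = 7.67

7.67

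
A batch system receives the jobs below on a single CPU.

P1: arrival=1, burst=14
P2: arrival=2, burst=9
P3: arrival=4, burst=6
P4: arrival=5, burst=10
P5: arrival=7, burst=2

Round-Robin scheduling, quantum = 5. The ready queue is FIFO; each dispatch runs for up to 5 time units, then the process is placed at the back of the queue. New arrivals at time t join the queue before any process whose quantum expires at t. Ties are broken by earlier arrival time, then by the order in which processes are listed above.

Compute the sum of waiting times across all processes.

113

Gantt: | idle 0-1 | P1 1-6 | P2 6-11 | P3 11-16 | P4 16-21 | P1 21-26 | P5 26-28 | P2 28-32 | P3 32-33 | P4 33-38 | P1 38-42 |
Completion: P1=42  P2=32  P3=33  P4=38  P5=28
Turnaround (C−A): P1=41  P2=30  P3=29  P4=33  P5=21
Waiting = turnaround − burst: P1=27, P2=21, P3=23, P4=23, P5=19
Total waiting = 27 + 21 + 23 + 23 + 19 = 113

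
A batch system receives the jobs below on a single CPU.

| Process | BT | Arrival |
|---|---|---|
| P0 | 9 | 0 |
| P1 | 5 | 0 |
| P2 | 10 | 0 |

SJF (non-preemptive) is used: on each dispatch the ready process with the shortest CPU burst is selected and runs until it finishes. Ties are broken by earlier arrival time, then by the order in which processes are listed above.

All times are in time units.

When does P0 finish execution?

Schedule: | P1 0-5 | P0 5-14 | P2 14-24 |
Completion: P0=14  P1=5  P2=24
Turnaround (C−A): P0=14  P1=5  P2=24

14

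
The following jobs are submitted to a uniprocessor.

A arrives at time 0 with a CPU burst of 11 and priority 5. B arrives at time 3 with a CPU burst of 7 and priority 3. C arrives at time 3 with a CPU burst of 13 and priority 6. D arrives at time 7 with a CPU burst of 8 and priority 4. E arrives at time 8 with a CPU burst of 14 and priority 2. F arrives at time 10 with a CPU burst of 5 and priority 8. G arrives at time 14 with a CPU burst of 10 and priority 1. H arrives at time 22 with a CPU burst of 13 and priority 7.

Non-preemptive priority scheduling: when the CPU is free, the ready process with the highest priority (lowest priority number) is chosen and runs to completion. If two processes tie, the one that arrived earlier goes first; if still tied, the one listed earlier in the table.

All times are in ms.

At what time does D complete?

50

Gantt: | A 0-11 | E 11-25 | G 25-35 | B 35-42 | D 42-50 | C 50-63 | H 63-76 | F 76-81 |
Completion: A=11  B=42  C=63  D=50  E=25  F=81  G=35  H=76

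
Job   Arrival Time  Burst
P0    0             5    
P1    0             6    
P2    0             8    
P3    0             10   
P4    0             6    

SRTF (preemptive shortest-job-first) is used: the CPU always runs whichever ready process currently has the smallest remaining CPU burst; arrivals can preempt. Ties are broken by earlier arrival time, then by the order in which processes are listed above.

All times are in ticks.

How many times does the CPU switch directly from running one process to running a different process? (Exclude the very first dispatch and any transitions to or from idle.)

Gantt: | P0 0-5 | P1 5-11 | P4 11-17 | P2 17-25 | P3 25-35 |
Completion: P0=5  P1=11  P2=25  P3=35  P4=17
Turnaround (C−A): P0=5  P1=11  P2=25  P3=35  P4=17

4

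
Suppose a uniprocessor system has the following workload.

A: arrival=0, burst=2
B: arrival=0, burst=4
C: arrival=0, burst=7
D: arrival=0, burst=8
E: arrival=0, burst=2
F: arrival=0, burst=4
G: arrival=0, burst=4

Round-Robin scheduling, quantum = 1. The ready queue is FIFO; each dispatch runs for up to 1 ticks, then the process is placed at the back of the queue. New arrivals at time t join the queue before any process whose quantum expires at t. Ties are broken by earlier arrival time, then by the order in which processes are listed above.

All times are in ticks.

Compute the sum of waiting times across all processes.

116

Schedule: | A 0-1 | B 1-2 | C 2-3 | D 3-4 | E 4-5 | F 5-6 | G 6-7 | A 7-8 | B 8-9 | C 9-10 | D 10-11 | E 11-12 | F 12-13 | G 13-14 | B 14-15 | C 15-16 | D 16-17 | F 17-18 | G 18-19 | B 19-20 | C 20-21 | D 21-22 | F 22-23 | G 23-24 | C 24-25 | D 25-26 | C 26-27 | D 27-28 | C 28-29 | D 29-31 |
Completion: A=8  B=20  C=29  D=31  E=12  F=23  G=24
Turnaround (C−A): A=8  B=20  C=29  D=31  E=12  F=23  G=24
Waiting = turnaround − burst: A=6, B=16, C=22, D=23, E=10, F=19, G=20
Total waiting = 6 + 16 + 22 + 23 + 10 + 19 + 20 = 116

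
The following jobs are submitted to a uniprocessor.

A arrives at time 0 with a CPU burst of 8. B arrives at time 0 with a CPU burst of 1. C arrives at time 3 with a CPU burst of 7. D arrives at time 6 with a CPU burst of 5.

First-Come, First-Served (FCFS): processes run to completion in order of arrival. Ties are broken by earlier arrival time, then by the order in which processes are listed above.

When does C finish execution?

Timeline: | A 0-8 | B 8-9 | C 9-16 | D 16-21 |
Completion: A=8  B=9  C=16  D=21
Turnaround (C−A): A=8  B=9  C=13  D=15

16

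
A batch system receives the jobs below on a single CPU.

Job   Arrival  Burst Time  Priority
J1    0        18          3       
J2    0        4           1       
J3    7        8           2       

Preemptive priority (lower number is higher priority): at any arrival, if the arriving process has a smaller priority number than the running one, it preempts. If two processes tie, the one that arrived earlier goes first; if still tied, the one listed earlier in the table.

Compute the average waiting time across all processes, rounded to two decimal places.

4.00

Gantt: | J2 0-4 | J1 4-7 | J3 7-15 | J1 15-30 |
Completion: J1=30  J2=4  J3=15
Turnaround (C−A): J1=30  J2=4  J3=8
Waiting times: J1=12, J2=0, J3=0
Average waiting = (12+0+0) / 3 = 12/3 = 4.00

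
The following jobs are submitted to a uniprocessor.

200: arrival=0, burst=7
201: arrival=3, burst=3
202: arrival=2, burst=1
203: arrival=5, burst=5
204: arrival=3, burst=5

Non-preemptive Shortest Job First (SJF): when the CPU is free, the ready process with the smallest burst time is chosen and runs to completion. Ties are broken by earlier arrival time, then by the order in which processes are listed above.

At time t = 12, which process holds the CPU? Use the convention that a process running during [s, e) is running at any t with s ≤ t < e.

Timeline: | 200 0-7 | 202 7-8 | 201 8-11 | 204 11-16 | 203 16-21 |
Completion: 200=7  201=11  202=8  203=21  204=16

204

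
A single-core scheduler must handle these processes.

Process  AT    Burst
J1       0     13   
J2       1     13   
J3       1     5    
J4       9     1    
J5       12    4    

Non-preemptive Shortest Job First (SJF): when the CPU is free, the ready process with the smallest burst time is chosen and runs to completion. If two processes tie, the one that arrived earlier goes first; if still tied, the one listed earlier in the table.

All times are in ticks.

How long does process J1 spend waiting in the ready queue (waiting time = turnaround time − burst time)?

0

Gantt: | J1 0-13 | J4 13-14 | J5 14-18 | J3 18-23 | J2 23-36 |
Completion: J1=13  J2=36  J3=23  J4=14  J5=18
Turnaround (C−A): J1=13  J2=35  J3=22  J4=5  J5=6
Waiting(J1) = turnaround − burst = 13 − 13 = 0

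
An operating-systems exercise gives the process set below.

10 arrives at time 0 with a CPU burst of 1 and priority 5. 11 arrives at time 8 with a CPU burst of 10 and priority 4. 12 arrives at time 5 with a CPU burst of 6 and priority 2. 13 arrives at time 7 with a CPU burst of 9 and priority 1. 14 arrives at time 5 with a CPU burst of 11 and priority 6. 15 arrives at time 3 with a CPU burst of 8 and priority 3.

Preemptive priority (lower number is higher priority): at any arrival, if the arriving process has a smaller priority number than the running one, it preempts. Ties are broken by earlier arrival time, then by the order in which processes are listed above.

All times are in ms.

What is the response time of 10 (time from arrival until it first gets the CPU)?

Gantt: | 10 0-1 | idle 1-3 | 15 3-5 | 12 5-7 | 13 7-16 | 12 16-20 | 15 20-26 | 11 26-36 | 14 36-47 |
Completion: 10=1  11=36  12=20  13=16  14=47  15=26
Turnaround (C−A): 10=1  11=28  12=15  13=9  14=42  15=23
Response(10) = first start − arrival = 0 − 0 = 0

0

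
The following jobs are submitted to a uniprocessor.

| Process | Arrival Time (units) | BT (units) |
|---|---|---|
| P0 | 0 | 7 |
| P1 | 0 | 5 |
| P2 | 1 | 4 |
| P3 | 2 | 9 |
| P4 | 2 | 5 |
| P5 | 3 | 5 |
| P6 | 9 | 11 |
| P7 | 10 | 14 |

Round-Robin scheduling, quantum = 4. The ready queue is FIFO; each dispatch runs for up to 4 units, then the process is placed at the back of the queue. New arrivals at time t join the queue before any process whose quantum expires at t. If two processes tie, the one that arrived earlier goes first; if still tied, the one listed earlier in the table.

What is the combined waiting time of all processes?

Schedule: | P0 0-4 | P1 4-8 | P2 8-12 | P3 12-16 | P4 16-20 | P5 20-24 | P0 24-27 | P1 27-28 | P6 28-32 | P7 32-36 | P3 36-40 | P4 40-41 | P5 41-42 | P6 42-46 | P7 46-50 | P3 50-51 | P6 51-54 | P7 54-60 |
Completion: P0=27  P1=28  P2=12  P3=51  P4=41  P5=42  P6=54  P7=60
Turnaround (C−A): P0=27  P1=28  P2=11  P3=49  P4=39  P5=39  P6=45  P7=50
Waiting = turnaround − burst: P0=20, P1=23, P2=7, P3=40, P4=34, P5=34, P6=34, P7=36
Total waiting = 20 + 23 + 7 + 40 + 34 + 34 + 34 + 36 = 228

228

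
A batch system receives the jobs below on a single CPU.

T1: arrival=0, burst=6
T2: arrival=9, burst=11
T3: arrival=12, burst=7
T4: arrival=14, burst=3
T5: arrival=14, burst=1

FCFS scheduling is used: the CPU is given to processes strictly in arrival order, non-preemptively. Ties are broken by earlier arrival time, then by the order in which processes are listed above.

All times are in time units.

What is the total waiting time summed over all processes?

37

Timeline: | T1 0-6 | idle 6-9 | T2 9-20 | T3 20-27 | T4 27-30 | T5 30-31 |
Completion: T1=6  T2=20  T3=27  T4=30  T5=31
Turnaround (C−A): T1=6  T2=11  T3=15  T4=16  T5=17
Waiting = turnaround − burst: T1=0, T2=0, T3=8, T4=13, T5=16
Total waiting = 0 + 0 + 8 + 13 + 16 = 37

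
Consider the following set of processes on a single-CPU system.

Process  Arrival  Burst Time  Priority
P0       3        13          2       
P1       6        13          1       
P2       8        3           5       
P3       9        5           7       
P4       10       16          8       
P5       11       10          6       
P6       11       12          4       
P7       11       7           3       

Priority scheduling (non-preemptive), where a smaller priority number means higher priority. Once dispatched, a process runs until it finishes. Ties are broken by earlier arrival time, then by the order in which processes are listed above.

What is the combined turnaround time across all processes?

Schedule: | idle 0-3 | P0 3-16 | P1 16-29 | P7 29-36 | P6 36-48 | P2 48-51 | P5 51-61 | P3 61-66 | P4 66-82 |
Completion: P0=16  P1=29  P2=51  P3=66  P4=82  P5=61  P6=48  P7=36
Turnaround (C−A): P0=13  P1=23  P2=43  P3=57  P4=72  P5=50  P6=37  P7=25
Turnaround = completion − arrival: P0=13, P1=23, P2=43, P3=57, P4=72, P5=50, P6=37, P7=25
Total turnaround = 13 + 23 + 43 + 57 + 72 + 50 + 37 + 25 = 320

320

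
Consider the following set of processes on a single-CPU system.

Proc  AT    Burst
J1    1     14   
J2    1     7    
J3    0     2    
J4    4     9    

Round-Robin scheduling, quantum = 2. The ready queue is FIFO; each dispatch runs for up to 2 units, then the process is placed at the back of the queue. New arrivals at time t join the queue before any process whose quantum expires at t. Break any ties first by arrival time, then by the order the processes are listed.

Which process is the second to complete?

J2

Schedule: | J3 0-2 | J1 2-4 | J2 4-6 | J4 6-8 | J1 8-10 | J2 10-12 | J4 12-14 | J1 14-16 | J2 16-18 | J4 18-20 | J1 20-22 | J2 22-23 | J4 23-25 | J1 25-27 | J4 27-28 | J1 28-32 |
Completion: J1=32  J2=23  J3=2  J4=28
Turnaround (C−A): J1=31  J2=22  J3=2  J4=24
Finish order: J3 → J2 → J4 → J1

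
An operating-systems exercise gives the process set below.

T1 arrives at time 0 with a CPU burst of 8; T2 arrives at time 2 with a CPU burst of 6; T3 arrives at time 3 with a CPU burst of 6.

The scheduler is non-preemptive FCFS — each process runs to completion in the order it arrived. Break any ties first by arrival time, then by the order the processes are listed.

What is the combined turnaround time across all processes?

Timeline: | T1 0-8 | T2 8-14 | T3 14-20 |
Completion: T1=8  T2=14  T3=20
Turnaround (C−A): T1=8  T2=12  T3=17
Turnaround = completion − arrival: T1=8, T2=12, T3=17
Total turnaround = 8 + 12 + 17 = 37

37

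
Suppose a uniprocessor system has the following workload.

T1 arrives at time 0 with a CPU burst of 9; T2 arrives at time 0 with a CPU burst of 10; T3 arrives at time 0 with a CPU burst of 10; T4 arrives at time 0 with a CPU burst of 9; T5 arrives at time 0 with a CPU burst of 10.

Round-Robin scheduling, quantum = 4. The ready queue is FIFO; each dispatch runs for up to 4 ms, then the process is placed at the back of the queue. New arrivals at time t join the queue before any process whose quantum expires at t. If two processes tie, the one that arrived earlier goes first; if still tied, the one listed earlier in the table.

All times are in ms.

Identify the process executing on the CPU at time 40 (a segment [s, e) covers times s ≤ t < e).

T1

Gantt: | T1 0-4 | T2 4-8 | T3 8-12 | T4 12-16 | T5 16-20 | T1 20-24 | T2 24-28 | T3 28-32 | T4 32-36 | T5 36-40 | T1 40-41 | T2 41-43 | T3 43-45 | T4 45-46 | T5 46-48 |
Completion: T1=41  T2=43  T3=45  T4=46  T5=48
Turnaround (C−A): T1=41  T2=43  T3=45  T4=46  T5=48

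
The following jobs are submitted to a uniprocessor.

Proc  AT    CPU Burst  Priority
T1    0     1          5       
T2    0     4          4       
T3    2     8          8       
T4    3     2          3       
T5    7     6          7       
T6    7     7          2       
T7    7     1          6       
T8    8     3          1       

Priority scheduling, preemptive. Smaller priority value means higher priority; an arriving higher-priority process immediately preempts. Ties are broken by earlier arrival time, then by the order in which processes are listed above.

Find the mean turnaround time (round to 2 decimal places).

Timeline: | T2 0-3 | T4 3-5 | T2 5-6 | T1 6-7 | T6 7-8 | T8 8-11 | T6 11-17 | T7 17-18 | T5 18-24 | T3 24-32 |
Completion: T1=7  T2=6  T3=32  T4=5  T5=24  T6=17  T7=18  T8=11
Turnaround times: T1=7, T2=6, T3=30, T4=2, T5=17, T6=10, T7=11, T8=3
Average turnaround = (7+6+30+2+17+10+11+3) / 8 = 86/8 = 10.75

10.75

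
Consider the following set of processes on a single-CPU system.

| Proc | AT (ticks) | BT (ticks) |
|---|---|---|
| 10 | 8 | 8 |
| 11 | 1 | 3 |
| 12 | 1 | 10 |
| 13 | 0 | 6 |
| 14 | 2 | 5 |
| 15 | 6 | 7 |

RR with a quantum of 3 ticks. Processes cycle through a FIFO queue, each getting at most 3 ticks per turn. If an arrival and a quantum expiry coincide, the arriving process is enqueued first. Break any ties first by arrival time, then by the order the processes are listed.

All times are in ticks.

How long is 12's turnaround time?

Timeline: | 13 0-3 | 11 3-6 | 12 6-9 | 14 9-12 | 13 12-15 | 15 15-18 | 10 18-21 | 12 21-24 | 14 24-26 | 15 26-29 | 10 29-32 | 12 32-35 | 15 35-36 | 10 36-38 | 12 38-39 |
Completion: 10=38  11=6  12=39  13=15  14=26  15=36
Turnaround (C−A): 10=30  11=5  12=38  13=15  14=24  15=30
Turnaround(12) = completion − arrival = 39 − 1 = 38

38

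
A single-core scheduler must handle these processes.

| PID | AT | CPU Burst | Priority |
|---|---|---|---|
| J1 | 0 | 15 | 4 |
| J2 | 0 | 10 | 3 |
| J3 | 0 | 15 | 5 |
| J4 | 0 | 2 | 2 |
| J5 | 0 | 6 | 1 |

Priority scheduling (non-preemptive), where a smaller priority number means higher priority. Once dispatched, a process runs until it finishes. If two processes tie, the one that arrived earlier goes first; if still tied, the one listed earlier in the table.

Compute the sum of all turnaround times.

Timeline: | J5 0-6 | J4 6-8 | J2 8-18 | J1 18-33 | J3 33-48 |
Completion: J1=33  J2=18  J3=48  J4=8  J5=6
Turnaround (C−A): J1=33  J2=18  J3=48  J4=8  J5=6
Turnaround = completion − arrival: J1=33, J2=18, J3=48, J4=8, J5=6
Total turnaround = 33 + 18 + 48 + 8 + 6 = 113

113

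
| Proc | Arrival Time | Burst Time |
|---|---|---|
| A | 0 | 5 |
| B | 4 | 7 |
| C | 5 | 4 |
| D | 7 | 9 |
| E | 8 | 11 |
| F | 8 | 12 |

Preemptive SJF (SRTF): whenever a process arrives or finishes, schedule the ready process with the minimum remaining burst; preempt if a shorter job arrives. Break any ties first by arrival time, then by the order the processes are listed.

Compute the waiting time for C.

Gantt: | A 0-5 | C 5-9 | B 9-16 | D 16-25 | E 25-36 | F 36-48 |
Completion: A=5  B=16  C=9  D=25  E=36  F=48
Turnaround (C−A): A=5  B=12  C=4  D=18  E=28  F=40
Waiting(C) = turnaround − burst = 4 − 4 = 0

0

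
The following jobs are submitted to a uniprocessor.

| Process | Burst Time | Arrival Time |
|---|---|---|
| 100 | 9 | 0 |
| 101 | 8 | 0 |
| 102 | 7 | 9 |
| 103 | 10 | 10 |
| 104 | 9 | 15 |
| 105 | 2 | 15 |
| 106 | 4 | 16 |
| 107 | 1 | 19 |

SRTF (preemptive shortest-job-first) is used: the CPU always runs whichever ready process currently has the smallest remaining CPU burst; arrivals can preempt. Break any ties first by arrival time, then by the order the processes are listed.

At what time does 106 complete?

Timeline: | 101 0-8 | 100 8-9 | 102 9-16 | 105 16-18 | 106 18-19 | 107 19-20 | 106 20-23 | 100 23-31 | 104 31-40 | 103 40-50 |
Completion: 100=31  101=8  102=16  103=50  104=40  105=18  106=23  107=20
Turnaround (C−A): 100=31  101=8  102=7  103=40  104=25  105=3  106=7  107=1

23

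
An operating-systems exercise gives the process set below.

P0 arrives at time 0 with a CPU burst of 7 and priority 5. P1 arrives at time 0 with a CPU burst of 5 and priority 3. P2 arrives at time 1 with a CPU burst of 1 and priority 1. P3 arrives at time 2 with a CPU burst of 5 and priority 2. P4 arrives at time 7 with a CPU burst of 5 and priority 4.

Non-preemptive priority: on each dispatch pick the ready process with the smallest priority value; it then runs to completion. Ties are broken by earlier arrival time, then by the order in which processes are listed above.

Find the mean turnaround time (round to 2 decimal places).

Gantt: | P1 0-5 | P2 5-6 | P3 6-11 | P4 11-16 | P0 16-23 |
Completion: P0=23  P1=5  P2=6  P3=11  P4=16
Turnaround (C−A): P0=23  P1=5  P2=5  P3=9  P4=9
Turnaround times: P0=23, P1=5, P2=5, P3=9, P4=9
Average turnaround = (23+5+5+9+9) / 5 = 51/5 = 10.20

10.20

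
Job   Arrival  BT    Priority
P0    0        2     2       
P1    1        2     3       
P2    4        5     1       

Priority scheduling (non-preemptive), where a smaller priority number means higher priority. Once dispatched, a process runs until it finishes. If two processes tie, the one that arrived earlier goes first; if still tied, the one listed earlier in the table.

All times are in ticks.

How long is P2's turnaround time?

Schedule: | P0 0-2 | P1 2-4 | P2 4-9 |
Completion: P0=2  P1=4  P2=9
Turnaround (C−A): P0=2  P1=3  P2=5
Turnaround(P2) = completion − arrival = 9 − 4 = 5

5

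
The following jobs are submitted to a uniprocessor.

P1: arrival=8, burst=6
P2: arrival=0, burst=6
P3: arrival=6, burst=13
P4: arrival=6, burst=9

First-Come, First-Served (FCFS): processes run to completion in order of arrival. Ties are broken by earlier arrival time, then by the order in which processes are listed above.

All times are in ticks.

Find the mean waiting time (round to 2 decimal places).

8.25

Schedule: | P2 0-6 | P3 6-19 | P4 19-28 | P1 28-34 |
Completion: P1=34  P2=6  P3=19  P4=28
Turnaround (C−A): P1=26  P2=6  P3=13  P4=22
Waiting times: P1=20, P2=0, P3=0, P4=13
Average waiting = (20+0+0+13) / 4 = 33/4 = 8.25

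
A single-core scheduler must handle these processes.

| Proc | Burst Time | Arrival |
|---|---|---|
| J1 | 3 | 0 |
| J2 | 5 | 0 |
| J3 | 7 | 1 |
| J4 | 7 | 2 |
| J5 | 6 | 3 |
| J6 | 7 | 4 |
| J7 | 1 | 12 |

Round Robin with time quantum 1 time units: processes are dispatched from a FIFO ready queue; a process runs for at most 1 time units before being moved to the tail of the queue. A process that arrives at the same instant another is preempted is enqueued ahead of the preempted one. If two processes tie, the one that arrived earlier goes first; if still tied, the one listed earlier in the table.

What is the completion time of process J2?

Gantt: | J1 0-1 | J2 1-2 | J3 2-3 | J1 3-4 | J4 4-5 | J2 5-6 | J5 6-7 | J3 7-8 | J6 8-9 | J1 9-10 | J4 10-11 | J2 11-12 | J5 12-13 | J3 13-14 | J6 14-15 | J4 15-16 | J7 16-17 | J2 17-18 | J5 18-19 | J3 19-20 | J6 20-21 | J4 21-22 | J2 22-23 | J5 23-24 | J3 24-25 | J6 25-26 | J4 26-27 | J5 27-28 | J3 28-29 | J6 29-30 | J4 30-31 | J5 31-32 | J3 32-33 | J6 33-34 | J4 34-35 | J6 35-36 |
Completion: J1=10  J2=23  J3=33  J4=35  J5=32  J6=36  J7=17
Turnaround (C−A): J1=10  J2=23  J3=32  J4=33  J5=29  J6=32  J7=5

23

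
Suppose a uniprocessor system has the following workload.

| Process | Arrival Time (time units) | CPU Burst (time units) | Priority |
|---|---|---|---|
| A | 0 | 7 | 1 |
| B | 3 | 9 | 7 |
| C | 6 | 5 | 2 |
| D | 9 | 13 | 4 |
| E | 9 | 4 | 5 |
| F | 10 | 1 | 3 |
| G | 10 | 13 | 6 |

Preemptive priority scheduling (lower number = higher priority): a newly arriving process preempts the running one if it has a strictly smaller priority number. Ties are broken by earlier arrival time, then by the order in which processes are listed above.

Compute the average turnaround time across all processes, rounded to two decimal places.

19.43

Gantt: | A 0-7 | C 7-12 | F 12-13 | D 13-26 | E 26-30 | G 30-43 | B 43-52 |
Completion: A=7  B=52  C=12  D=26  E=30  F=13  G=43
Turnaround times: A=7, B=49, C=6, D=17, E=21, F=3, G=33
Average turnaround = (7+49+6+17+21+3+33) / 7 = 136/7 = 19.43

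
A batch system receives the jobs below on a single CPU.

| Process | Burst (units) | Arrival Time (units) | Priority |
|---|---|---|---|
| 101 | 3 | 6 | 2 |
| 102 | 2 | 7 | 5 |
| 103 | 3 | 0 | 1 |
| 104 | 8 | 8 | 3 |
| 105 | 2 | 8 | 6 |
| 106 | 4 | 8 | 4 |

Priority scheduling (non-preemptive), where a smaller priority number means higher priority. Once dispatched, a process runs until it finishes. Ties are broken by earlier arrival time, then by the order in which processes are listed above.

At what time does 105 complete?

25

Timeline: | 103 0-3 | idle 3-6 | 101 6-9 | 104 9-17 | 106 17-21 | 102 21-23 | 105 23-25 |
Completion: 101=9  102=23  103=3  104=17  105=25  106=21
Turnaround (C−A): 101=3  102=16  103=3  104=9  105=17  106=13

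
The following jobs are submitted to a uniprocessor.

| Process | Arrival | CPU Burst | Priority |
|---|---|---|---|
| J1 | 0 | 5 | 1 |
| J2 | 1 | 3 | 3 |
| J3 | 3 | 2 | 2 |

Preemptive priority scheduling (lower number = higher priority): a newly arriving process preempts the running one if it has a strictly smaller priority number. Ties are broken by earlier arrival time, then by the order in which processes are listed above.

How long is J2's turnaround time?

9

Schedule: | J1 0-5 | J3 5-7 | J2 7-10 |
Completion: J1=5  J2=10  J3=7
Turnaround(J2) = completion − arrival = 10 − 1 = 9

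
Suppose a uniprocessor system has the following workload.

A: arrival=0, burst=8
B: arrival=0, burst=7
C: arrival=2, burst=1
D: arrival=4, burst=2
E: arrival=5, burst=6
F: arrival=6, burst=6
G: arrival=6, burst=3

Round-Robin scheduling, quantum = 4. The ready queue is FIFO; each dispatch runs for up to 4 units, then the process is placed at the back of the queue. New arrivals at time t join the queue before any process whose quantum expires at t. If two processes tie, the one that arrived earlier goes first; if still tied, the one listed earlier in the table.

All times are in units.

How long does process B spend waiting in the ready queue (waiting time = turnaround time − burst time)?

22

Gantt: | A 0-4 | B 4-8 | C 8-9 | D 9-11 | A 11-15 | E 15-19 | F 19-23 | G 23-26 | B 26-29 | E 29-31 | F 31-33 |
Completion: A=15  B=29  C=9  D=11  E=31  F=33  G=26
Waiting(B) = turnaround − burst = 29 − 7 = 22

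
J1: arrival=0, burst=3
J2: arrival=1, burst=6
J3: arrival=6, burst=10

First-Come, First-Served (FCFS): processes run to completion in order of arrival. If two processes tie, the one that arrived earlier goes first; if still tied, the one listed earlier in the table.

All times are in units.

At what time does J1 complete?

3

Gantt: | J1 0-3 | J2 3-9 | J3 9-19 |
Completion: J1=3  J2=9  J3=19
Turnaround (C−A): J1=3  J2=8  J3=13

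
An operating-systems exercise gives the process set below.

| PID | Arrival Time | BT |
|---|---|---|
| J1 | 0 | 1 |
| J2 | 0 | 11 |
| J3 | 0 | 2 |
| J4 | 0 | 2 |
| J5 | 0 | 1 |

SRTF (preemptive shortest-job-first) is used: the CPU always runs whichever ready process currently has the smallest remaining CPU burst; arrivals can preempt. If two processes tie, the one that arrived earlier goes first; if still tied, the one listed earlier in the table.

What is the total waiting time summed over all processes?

Schedule: | J1 0-1 | J5 1-2 | J3 2-4 | J4 4-6 | J2 6-17 |
Completion: J1=1  J2=17  J3=4  J4=6  J5=2
Waiting = turnaround − burst: J1=0, J2=6, J3=2, J4=4, J5=1
Total waiting = 0 + 6 + 2 + 4 + 1 = 13

13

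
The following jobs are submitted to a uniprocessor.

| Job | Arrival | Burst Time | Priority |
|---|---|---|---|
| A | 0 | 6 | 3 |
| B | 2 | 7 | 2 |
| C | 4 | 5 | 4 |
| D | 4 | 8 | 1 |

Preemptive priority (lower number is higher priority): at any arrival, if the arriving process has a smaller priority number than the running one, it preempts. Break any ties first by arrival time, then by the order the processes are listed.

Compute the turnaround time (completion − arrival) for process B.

15

Timeline: | A 0-2 | B 2-4 | D 4-12 | B 12-17 | A 17-21 | C 21-26 |
Completion: A=21  B=17  C=26  D=12
Turnaround (C−A): A=21  B=15  C=22  D=8
Turnaround(B) = completion − arrival = 17 − 2 = 15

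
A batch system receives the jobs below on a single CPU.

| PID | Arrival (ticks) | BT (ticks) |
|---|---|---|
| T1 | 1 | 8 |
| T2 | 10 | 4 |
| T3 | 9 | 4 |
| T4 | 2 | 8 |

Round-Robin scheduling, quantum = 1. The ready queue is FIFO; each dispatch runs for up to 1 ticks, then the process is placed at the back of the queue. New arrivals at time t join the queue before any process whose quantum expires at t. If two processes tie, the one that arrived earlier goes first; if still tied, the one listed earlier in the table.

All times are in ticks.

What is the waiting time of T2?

Timeline: | idle 0-1 | T1 1-2 | T4 2-3 | T1 3-4 | T4 4-5 | T1 5-6 | T4 6-7 | T1 7-8 | T4 8-9 | T1 9-10 | T3 10-11 | T4 11-12 | T2 12-13 | T1 13-14 | T3 14-15 | T4 15-16 | T2 16-17 | T1 17-18 | T3 18-19 | T4 19-20 | T2 20-21 | T1 21-22 | T3 22-23 | T4 23-24 | T2 24-25 |
Completion: T1=22  T2=25  T3=23  T4=24
Waiting(T2) = turnaround − burst = 15 − 4 = 11

11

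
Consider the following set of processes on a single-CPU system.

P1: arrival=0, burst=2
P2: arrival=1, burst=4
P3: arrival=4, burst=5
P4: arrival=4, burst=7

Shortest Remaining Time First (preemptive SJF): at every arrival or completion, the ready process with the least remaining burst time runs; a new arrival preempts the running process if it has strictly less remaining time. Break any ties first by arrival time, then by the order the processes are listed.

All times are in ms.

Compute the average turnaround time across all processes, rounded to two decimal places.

Gantt: | P1 0-2 | P2 2-6 | P3 6-11 | P4 11-18 |
Completion: P1=2  P2=6  P3=11  P4=18
Turnaround (C−A): P1=2  P2=5  P3=7  P4=14
Turnaround times: P1=2, P2=5, P3=7, P4=14
Average turnaround = (2+5+7+14) / 4 = 28/4 = 7.00

7.00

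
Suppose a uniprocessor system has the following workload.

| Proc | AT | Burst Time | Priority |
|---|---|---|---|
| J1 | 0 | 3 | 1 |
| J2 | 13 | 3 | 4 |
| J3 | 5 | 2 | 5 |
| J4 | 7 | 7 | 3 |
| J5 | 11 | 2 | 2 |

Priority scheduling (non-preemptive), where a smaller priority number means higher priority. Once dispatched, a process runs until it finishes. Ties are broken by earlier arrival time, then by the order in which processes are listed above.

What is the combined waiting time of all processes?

Schedule: | J1 0-3 | idle 3-5 | J3 5-7 | J4 7-14 | J5 14-16 | J2 16-19 |
Completion: J1=3  J2=19  J3=7  J4=14  J5=16
Waiting = turnaround − burst: J1=0, J2=3, J3=0, J4=0, J5=3
Total waiting = 0 + 3 + 0 + 0 + 3 = 6

6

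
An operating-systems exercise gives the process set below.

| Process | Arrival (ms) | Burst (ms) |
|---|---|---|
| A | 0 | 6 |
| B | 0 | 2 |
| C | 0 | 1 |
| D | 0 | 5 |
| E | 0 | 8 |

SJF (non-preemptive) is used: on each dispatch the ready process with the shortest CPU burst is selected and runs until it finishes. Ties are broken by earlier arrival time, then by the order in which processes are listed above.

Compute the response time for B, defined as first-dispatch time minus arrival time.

1

Schedule: | C 0-1 | B 1-3 | D 3-8 | A 8-14 | E 14-22 |
Completion: A=14  B=3  C=1  D=8  E=22
Response(B) = first start − arrival = 1 − 0 = 1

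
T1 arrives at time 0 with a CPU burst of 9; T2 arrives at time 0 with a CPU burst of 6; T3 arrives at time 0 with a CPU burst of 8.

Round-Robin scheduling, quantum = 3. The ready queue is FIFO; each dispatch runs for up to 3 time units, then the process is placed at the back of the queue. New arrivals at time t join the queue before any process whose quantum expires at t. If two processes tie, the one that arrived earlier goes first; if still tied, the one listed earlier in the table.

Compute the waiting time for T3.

Timeline: | T1 0-3 | T2 3-6 | T3 6-9 | T1 9-12 | T2 12-15 | T3 15-18 | T1 18-21 | T3 21-23 |
Completion: T1=21  T2=15  T3=23
Waiting(T3) = turnaround − burst = 23 − 8 = 15

15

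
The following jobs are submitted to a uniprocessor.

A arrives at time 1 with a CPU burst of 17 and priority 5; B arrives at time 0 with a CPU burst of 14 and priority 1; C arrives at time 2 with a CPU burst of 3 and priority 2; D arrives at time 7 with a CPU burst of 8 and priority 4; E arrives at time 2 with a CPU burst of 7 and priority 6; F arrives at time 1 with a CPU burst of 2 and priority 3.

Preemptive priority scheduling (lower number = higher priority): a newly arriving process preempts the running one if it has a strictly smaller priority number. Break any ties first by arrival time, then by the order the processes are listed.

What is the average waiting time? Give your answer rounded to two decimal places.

Gantt: | B 0-14 | C 14-17 | F 17-19 | D 19-27 | A 27-44 | E 44-51 |
Completion: A=44  B=14  C=17  D=27  E=51  F=19
Turnaround (C−A): A=43  B=14  C=15  D=20  E=49  F=18
Waiting times: A=26, B=0, C=12, D=12, E=42, F=16
Average waiting = (26+0+12+12+42+16) / 6 = 108/6 = 18.00

18.00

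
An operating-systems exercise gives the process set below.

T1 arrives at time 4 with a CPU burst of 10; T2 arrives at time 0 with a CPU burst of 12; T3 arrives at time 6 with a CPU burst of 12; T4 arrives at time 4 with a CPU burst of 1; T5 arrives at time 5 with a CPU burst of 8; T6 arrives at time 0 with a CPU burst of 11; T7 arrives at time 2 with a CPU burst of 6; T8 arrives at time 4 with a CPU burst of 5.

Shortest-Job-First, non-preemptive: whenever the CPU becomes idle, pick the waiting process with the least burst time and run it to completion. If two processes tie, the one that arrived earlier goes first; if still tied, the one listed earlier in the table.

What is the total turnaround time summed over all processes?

Schedule: | T6 0-11 | T4 11-12 | T8 12-17 | T7 17-23 | T5 23-31 | T1 31-41 | T2 41-53 | T3 53-65 |
Completion: T1=41  T2=53  T3=65  T4=12  T5=31  T6=11  T7=23  T8=17
Turnaround (C−A): T1=37  T2=53  T3=59  T4=8  T5=26  T6=11  T7=21  T8=13
Turnaround = completion − arrival: T1=37, T2=53, T3=59, T4=8, T5=26, T6=11, T7=21, T8=13
Total turnaround = 37 + 53 + 59 + 8 + 26 + 11 + 21 + 13 = 228

228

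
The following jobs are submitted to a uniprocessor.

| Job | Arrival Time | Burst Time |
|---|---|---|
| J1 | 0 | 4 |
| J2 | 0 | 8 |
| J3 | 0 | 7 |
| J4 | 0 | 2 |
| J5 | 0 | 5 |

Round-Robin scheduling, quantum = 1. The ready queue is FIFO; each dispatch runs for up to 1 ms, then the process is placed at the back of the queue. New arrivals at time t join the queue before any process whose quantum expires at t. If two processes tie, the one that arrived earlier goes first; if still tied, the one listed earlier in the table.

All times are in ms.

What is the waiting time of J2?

Timeline: | J1 0-1 | J2 1-2 | J3 2-3 | J4 3-4 | J5 4-5 | J1 5-6 | J2 6-7 | J3 7-8 | J4 8-9 | J5 9-10 | J1 10-11 | J2 11-12 | J3 12-13 | J5 13-14 | J1 14-15 | J2 15-16 | J3 16-17 | J5 17-18 | J2 18-19 | J3 19-20 | J5 20-21 | J2 21-22 | J3 22-23 | J2 23-24 | J3 24-25 | J2 25-26 |
Completion: J1=15  J2=26  J3=25  J4=9  J5=21
Waiting(J2) = turnaround − burst = 26 − 8 = 18

18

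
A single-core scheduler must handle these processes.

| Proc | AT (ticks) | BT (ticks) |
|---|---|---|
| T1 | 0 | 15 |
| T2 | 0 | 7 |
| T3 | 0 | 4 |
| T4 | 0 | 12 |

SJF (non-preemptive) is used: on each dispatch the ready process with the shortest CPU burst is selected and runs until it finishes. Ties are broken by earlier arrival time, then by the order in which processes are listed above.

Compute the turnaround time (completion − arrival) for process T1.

38

Timeline: | T3 0-4 | T2 4-11 | T4 11-23 | T1 23-38 |
Completion: T1=38  T2=11  T3=4  T4=23
Turnaround (C−A): T1=38  T2=11  T3=4  T4=23
Turnaround(T1) = completion − arrival = 38 − 0 = 38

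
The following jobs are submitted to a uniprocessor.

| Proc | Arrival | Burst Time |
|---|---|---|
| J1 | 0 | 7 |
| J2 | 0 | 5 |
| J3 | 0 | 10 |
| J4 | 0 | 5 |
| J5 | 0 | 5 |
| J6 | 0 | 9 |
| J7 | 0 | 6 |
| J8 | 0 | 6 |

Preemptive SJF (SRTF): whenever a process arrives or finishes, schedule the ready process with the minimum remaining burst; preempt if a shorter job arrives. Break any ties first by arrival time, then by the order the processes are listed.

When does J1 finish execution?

34

Gantt: | J2 0-5 | J4 5-10 | J5 10-15 | J7 15-21 | J8 21-27 | J1 27-34 | J6 34-43 | J3 43-53 |
Completion: J1=34  J2=5  J3=53  J4=10  J5=15  J6=43  J7=21  J8=27
Turnaround (C−A): J1=34  J2=5  J3=53  J4=10  J5=15  J6=43  J7=21  J8=27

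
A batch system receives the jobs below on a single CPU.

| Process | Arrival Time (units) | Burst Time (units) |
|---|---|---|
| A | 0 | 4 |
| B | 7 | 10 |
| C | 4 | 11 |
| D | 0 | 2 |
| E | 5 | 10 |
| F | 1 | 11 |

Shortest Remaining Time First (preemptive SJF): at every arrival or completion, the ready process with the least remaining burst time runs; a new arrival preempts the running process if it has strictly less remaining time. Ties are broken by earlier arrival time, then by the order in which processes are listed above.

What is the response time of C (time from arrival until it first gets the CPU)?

Timeline: | D 0-2 | A 2-6 | E 6-16 | B 16-26 | F 26-37 | C 37-48 |
Completion: A=6  B=26  C=48  D=2  E=16  F=37
Response(C) = first start − arrival = 37 − 4 = 33

33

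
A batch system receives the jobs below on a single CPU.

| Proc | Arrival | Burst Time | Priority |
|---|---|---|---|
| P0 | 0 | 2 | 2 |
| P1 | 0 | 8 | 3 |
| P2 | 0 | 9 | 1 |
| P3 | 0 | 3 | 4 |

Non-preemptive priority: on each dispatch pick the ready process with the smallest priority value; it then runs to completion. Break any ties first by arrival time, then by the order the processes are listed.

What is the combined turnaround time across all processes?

61

Gantt: | P2 0-9 | P0 9-11 | P1 11-19 | P3 19-22 |
Completion: P0=11  P1=19  P2=9  P3=22
Turnaround = completion − arrival: P0=11, P1=19, P2=9, P3=22
Total turnaround = 11 + 19 + 9 + 22 = 61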